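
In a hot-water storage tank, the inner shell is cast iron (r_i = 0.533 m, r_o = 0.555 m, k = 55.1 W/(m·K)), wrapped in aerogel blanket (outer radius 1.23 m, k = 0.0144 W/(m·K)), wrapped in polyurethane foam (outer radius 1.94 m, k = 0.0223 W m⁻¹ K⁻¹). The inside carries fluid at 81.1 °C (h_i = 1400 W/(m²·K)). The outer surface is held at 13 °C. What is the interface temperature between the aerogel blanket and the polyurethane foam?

Series thermal resistances, inner to outer:
  R_conv,in = 1/(4πr²h) = 1/(4π·0.533²·1400) = 2.001×10^-4 K/W
  R_cast iron = (1/0.533 − 1/0.555)/(4πk) = 0.07437/(4π·55.1) = 1.074×10^-4 K/W
  R_aerogel blanket = (1/0.555 − 1/1.23)/(4πk) = 0.9888/(4π·0.0144) = 5.464 K/W
  R_polyurethane foam = (1/1.23 − 1/1.94)/(4πk) = 0.2975/(4π·0.0223) = 1.062 K/W
ΣR = 2.001×10^-4 + 1.074×10^-4 + 5.464 + 1.062 = 6.526 K/W
Q = ΔT/ΣR = (81.1 °C − 13 °C)/6.526 = 10.44 W
From the inner boundary to the aerogel blanket/polyurethane foam interface, ΣR_partial = 5.464 K/W.
T_interface = T_in − Q·ΣR_partial = 81.1 °C − (10.44)(5.464) = 24.1 °C

T = 24.1 °C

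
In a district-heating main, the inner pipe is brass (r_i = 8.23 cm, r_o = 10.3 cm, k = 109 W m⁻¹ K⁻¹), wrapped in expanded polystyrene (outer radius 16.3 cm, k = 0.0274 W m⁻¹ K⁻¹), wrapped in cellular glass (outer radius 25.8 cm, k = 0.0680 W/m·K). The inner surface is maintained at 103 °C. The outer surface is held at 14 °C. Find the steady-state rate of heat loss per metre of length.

Q' = 23.8 W/m

Treat each layer as a resistance in series:
  R'_brass = ln(0.103/0.0823)/(2πk) = 0.2244/(2π·109) = 3.276×10^-4 m·K/W
  R'_expanded polystyrene = ln(0.163/0.103)/(2πk) = 0.4590/(2π·0.0274) = 2.666 m·K/W
  R'_cellular glass = ln(0.258/0.163)/(2πk) = 0.4592/(2π·0.0680) = 1.075 m·K/W
ΣR = 3.276×10^-4 + 2.666 + 1.075 = 3.741 m·K/W
Q' = ΔT/ΣR = (103 °C − 14 °C)/3.741 = 23.8 W/m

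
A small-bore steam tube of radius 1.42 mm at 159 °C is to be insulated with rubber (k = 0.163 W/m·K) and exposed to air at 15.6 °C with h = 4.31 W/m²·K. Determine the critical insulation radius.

r_cr = 3.78 cm

For a cylinder, r_cr = k_ins/h = 0.163/4.31 = 0.0378 m = 3.78 cm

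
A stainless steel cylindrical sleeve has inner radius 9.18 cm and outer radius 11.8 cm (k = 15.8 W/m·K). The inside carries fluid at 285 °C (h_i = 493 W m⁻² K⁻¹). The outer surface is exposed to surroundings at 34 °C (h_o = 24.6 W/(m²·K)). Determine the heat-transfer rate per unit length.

Q' = 4120 W/m

Resistance network (inner→outer):
  R'_conv,in = 1/(2πr h) = 1/(2π·0.0918·493) = 0.003517 m·K/W
  R'_stainless steel = ln(0.118/0.0918)/(2πk) = 0.2511/(2π·15.8) = 0.002529 m·K/W
  R'_conv,out = 1/(2πr h) = 1/(2π·0.118·24.6) = 0.05483 m·K/W
ΣR = 0.003517 + 0.002529 + 0.05483 = 0.06088 m·K/W
Q' = ΔT/ΣR = (285 °C − 34 °C)/0.06088 = 4120 W/m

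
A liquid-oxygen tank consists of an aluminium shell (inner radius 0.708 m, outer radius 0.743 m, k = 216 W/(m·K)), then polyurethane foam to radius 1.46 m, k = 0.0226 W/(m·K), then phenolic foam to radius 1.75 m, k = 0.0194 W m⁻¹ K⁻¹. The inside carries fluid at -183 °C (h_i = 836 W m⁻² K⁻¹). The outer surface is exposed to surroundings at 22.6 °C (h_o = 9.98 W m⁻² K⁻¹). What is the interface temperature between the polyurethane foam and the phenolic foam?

Treat each layer as a resistance in series:
  R_conv,in = 1/(4πr²h) = 1/(4π·0.708²·836) = 1.899×10^-4 K/W
  R_aluminium = (1/0.708 − 1/0.743)/(4πk) = 0.06653/(4π·216) = 2.451×10^-5 K/W
  R_polyurethane foam = (1/0.743 − 1/1.46)/(4πk) = 0.6610/(4π·0.0226) = 2.327 K/W
  R_phenolic foam = (1/1.46 − 1/1.75)/(4πk) = 0.1135/(4π·0.0194) = 0.4656 K/W
  R_conv,out = 1/(4πr²h) = 1/(4π·1.75²·9.98) = 0.002604 K/W
ΣR = 1.899×10^-4 + 2.451×10^-5 + 2.327 + 0.4656 + 0.002604 = 2.795 K/W
Q = ΔT/ΣR = (-183 °C − 22.6 °C)/2.795 = -73.56 W
From the inner boundary to the polyurethane foam/phenolic foam interface, ΣR_partial = 2.327 K/W.
T_interface = T_in − Q·ΣR_partial = -183 °C − (-73.56)(2.327) = -11.8 °C

T = -11.8 °C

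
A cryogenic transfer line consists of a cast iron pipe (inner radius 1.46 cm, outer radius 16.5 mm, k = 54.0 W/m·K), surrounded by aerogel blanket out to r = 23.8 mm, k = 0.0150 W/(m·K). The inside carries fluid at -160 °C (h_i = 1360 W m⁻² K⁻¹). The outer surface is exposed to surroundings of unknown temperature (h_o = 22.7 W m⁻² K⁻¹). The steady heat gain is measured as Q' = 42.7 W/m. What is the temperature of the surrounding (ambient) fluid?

T_out = 18.9 °C

Sum the resistances:
  R'_conv,in = 1/(2πr h) = 1/(2π·0.0146·1360) = 0.008015 m·K/W
  R'_cast iron = ln(0.0165/0.0146)/(2πk) = 0.1223/(2π·54.0) = 3.606×10^-4 m·K/W
  R'_aerogel blanket = ln(0.0238/0.0165)/(2πk) = 0.3663/(2π·0.0150) = 3.887 m·K/W
  R'_conv,out = 1/(2πr h) = 1/(2π·0.0238·22.7) = 0.2946 m·K/W
ΣR = 4.190 m·K/W
ΔT = Q'·ΣR = 42.7 × 4.190 = 178.9 K
Heat flows inward, so T_out = T_in + ΔT = -160 + 178.9 = 18.9 °C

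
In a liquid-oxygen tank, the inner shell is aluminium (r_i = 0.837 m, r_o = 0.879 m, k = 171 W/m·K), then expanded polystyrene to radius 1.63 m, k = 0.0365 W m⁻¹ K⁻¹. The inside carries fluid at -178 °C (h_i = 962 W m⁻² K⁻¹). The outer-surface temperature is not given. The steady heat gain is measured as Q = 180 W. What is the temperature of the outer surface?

Sum the resistances:
  R_conv,in = 1/(4πr²h) = 1/(4π·0.837²·962) = 1.181×10^-4 K/W
  R_aluminium = (1/0.837 − 1/0.879)/(4πk) = 0.05709/(4π·171) = 2.657×10^-5 K/W
  R_expanded polystyrene = (1/0.879 − 1/1.63)/(4πk) = 0.5242/(4π·0.0365) = 1.143 K/W
ΣR = 1.143 K/W
ΔT = Q·ΣR = 180 × 1.143 = 205.7 K
Heat flows inward, so T_out = T_in + ΔT = -178 + 205.7 = 27.7 °C

T_out = 27.7 °C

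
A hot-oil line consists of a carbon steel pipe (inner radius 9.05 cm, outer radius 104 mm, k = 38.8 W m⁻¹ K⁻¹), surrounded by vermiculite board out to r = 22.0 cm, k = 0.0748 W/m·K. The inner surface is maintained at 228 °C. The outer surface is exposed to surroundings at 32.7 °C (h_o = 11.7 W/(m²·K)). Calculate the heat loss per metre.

Resistance network (inner→outer):
  R'_carbon steel = ln(0.104/0.0905)/(2πk) = 0.1390/(2π·38.8) = 5.703×10^-4 m·K/W
  R'_vermiculite board = ln(0.220/0.104)/(2πk) = 0.7492/(2π·0.0748) = 1.594 m·K/W
  R'_conv,out = 1/(2πr h) = 1/(2π·0.220·11.7) = 0.06183 m·K/W
ΣR = 5.703×10^-4 + 1.594 + 0.06183 = 1.656 m·K/W
Q' = ΔT/ΣR = (228 °C − 32.7 °C)/1.656 = 118 W/m

Q' = 118 W/m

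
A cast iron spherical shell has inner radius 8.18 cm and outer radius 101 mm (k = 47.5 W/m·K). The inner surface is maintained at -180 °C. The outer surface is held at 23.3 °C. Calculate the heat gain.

Q = 52.2 kW

Q = 4πk·ΔT/(1/r₁ − 1/r₂) = 4π × 47.5 × 203.3 / (1/0.0818 − 1/0.101) = 52200 W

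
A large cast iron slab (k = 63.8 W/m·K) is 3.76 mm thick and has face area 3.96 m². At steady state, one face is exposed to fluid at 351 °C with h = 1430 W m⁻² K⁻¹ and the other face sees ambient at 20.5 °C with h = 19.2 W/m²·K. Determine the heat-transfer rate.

Treat each layer as a resistance in series:
  R_conv,in = 1/(hA) = 1/(1430·3.96) = 1.766×10^-4 K/W
  R_cast iron = L/(kA) = 0.00376/(63.8·3.96) = 1.488×10^-5 K/W
  R_conv,out = 1/(hA) = 1/(19.2·3.96) = 0.01315 K/W
ΣR = 1.766×10^-4 + 1.488×10^-5 + 0.01315 = 0.01334 K/W
Q = ΔT/ΣR = (351 °C − 20.5 °C)/0.01334 = 24800 W

Q = 24800 W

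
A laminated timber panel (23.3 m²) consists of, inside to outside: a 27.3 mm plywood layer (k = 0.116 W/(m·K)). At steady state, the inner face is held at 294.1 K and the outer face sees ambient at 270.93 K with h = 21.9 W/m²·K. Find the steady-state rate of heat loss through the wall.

Q = 1920 W

Resistance network (inner→outer):
  R_plywood = L/(kA) = 0.0273/(0.116·23.3) = 0.01010 K/W
  R_conv,out = 1/(hA) = 1/(21.9·23.3) = 0.001960 K/W
ΣR = 0.01010 + 0.001960 = 0.01206 K/W
Q = ΔT/ΣR = (294.1 K − 270.93 K)/0.01206 = 1920 W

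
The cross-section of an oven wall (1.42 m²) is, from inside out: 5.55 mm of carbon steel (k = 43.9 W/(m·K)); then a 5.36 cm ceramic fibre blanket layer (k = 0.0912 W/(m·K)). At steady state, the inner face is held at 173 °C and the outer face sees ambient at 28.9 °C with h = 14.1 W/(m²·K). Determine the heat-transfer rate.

Q = 311 W

Series thermal resistances, inner to outer:
  R_carbon steel = L/(kA) = 0.00555/(43.9·1.42) = 8.903×10^-5 K/W
  R_ceramic fibre blanket = L/(kA) = 0.0536/(0.0912·1.42) = 0.4139 K/W
  R_conv,out = 1/(hA) = 1/(14.1·1.42) = 0.04995 K/W
ΣR = 8.903×10^-5 + 0.4139 + 0.04995 = 0.4639 K/W
Q = ΔT/ΣR = (173 °C − 28.9 °C)/0.4639 = 311 W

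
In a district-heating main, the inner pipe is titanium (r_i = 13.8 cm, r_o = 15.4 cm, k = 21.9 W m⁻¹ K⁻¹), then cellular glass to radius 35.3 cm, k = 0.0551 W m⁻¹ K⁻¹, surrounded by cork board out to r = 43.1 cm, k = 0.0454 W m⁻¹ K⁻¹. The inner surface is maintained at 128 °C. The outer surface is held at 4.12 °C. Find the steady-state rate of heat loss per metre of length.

Q' = 40.0 W/m

Series thermal resistances, inner to outer:
  R'_titanium = ln(0.154/0.138)/(2πk) = 0.1097/(2π·21.9) = 7.972×10^-4 m·K/W
  R'_cellular glass = ln(0.353/0.154)/(2πk) = 0.8295/(2π·0.0551) = 2.396 m·K/W
  R'_cork board = ln(0.431/0.353)/(2πk) = 0.1996/(2π·0.0454) = 0.6999 m·K/W
ΣR = 7.972×10^-4 + 2.396 + 0.6999 = 3.097 m·K/W
Q' = ΔT/ΣR = (128 °C − 4.12 °C)/3.097 = 40.0 W/m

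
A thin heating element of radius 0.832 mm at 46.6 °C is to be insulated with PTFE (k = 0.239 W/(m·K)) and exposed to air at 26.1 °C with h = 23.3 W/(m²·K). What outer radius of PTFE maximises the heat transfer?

r_cr = 1.03 cm

For a cylinder, r_cr = k_ins/h = 0.239/23.3 = 0.0103 m = 1.03 cm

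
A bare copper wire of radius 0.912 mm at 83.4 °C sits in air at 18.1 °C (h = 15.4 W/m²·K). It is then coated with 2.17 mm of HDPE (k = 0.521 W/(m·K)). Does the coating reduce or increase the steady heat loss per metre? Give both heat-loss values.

increases: 5.76 → 17.5 W/m

Critical radius for a cylinder: r_cr = k/h = 0.0338 m = 3.38 cm.
Outer radius after coating: r₂ = 9.12×10^-4 + 0.00217 = 0.003082 m.
Since r₁ < r_cr and r₂ ≤ r_cr, the coating moves toward the maximum at r_cr — heat loss rises.
Bare: R = 1/(2πr₁h) = 11.33 m·K/W; Q = 65.3/11.33 = 5.76 W/m.
Coated: R = R_cond + R_conv = 3.725 m·K/W; Q = 65.3/3.725 = 17.5 W/m.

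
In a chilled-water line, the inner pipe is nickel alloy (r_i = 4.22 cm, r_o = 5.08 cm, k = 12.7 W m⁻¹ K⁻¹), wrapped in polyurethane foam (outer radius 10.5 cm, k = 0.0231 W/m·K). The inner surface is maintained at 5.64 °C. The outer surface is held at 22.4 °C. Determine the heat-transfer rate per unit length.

Q' = 3.35 W/m

Treat each layer as a resistance in series:
  R'_nickel alloy = ln(0.0508/0.0422)/(2πk) = 0.1855/(2π·12.7) = 0.002324 m·K/W
  R'_polyurethane foam = ln(0.105/0.0508)/(2πk) = 0.7261/(2π·0.0231) = 5.002 m·K/W
ΣR = 0.002324 + 5.002 = 5.004 m·K/W
Q' = ΔT/ΣR = (5.64 °C − 22.4 °C)/5.004 = -3.35 W/m
(Negative Q' ⇒ heat flows inward; heat gain = 3.35 W/m.)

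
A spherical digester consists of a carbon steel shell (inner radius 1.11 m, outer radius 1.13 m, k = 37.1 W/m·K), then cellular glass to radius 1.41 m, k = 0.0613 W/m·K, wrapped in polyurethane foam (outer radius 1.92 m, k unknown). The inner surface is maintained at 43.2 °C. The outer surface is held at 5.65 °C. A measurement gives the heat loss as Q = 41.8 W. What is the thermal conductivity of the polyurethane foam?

ΣR = ΔT/Q = |43.2 − 5.65|/41.8 = 0.8983 K/W
Known resistances:
  R_carbon steel = (1/1.11 − 1/1.13)/(4πk) = 0.01595/(4π·37.1) = 3.420×10^-5 K/W
  R_cellular glass = (1/1.13 − 1/1.41)/(4πk) = 0.1757/(4π·0.0613) = 0.2281 K/W
R_polyurethane foam = ΣR − ΣR_known = 0.8983 − 0.2281 = 0.6702 K/W
(1/r₁−1/r₂)/(4πk) = 0.6702 ⇒ k = 0.1884/(4π·0.6702) = 0.0224 W/m·K

k = 0.0224 W/m·K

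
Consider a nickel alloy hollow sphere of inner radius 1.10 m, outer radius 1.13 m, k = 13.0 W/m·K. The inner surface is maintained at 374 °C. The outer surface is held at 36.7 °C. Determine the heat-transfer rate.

Q = 4πk·ΔT/(1/r₁ − 1/r₂) = 4π × 13.0 × 337.3 / (1/1.10 − 1/1.13) = 2.28×10^6 W

Q = 2280 kW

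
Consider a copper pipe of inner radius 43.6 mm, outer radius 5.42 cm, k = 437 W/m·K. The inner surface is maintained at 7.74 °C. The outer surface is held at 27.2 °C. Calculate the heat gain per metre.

Q' = 246 kW/m

Q' = 2πk·ΔT/ln(r₂/r₁) = 2π × 437 × 19.46 / ln(0.0542/0.0436) = 2.46×10^5 W/m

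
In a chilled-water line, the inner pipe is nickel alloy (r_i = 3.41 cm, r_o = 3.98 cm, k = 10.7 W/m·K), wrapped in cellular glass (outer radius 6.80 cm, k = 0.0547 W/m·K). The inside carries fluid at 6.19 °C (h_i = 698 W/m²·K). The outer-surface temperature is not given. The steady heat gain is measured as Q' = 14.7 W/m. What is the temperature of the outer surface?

Sum the resistances:
  R'_conv,in = 1/(2πr h) = 1/(2π·0.0341·698) = 0.006687 m·K/W
  R'_nickel alloy = ln(0.0398/0.0341)/(2πk) = 0.1546/(2π·10.7) = 0.002299 m·K/W
  R'_cellular glass = ln(0.0680/0.0398)/(2πk) = 0.5356/(2π·0.0547) = 1.558 m·K/W
ΣR = 1.567 m·K/W
ΔT = Q'·ΣR = 14.7 × 1.567 = 23.03 K
Heat flows inward, so T_out = T_in + ΔT = 6.19 + 23.03 = 29.2 °C

T_out = 29.2 °C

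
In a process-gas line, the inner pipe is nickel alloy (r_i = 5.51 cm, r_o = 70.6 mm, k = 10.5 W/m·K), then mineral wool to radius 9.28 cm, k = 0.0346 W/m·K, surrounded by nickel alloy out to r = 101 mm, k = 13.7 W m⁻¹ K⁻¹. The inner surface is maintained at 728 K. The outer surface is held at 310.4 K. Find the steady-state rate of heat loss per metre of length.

Treat each layer as a resistance in series:
  R'_nickel alloy = ln(0.0706/0.0551)/(2πk) = 0.2479/(2π·10.5) = 0.003757 m·K/W
  R'_mineral wool = ln(0.0928/0.0706)/(2πk) = 0.2734/(2π·0.0346) = 1.258 m·K/W
  R'_nickel alloy = ln(0.101/0.0928)/(2πk) = 0.08467/(2π·13.7) = 9.837×10^-4 m·K/W
ΣR = 0.003757 + 1.258 + 9.837×10^-4 = 1.263 m·K/W
Q' = ΔT/ΣR = (728 K − 310.4 K)/1.263 = 331 W/m

Q' = 331 W/m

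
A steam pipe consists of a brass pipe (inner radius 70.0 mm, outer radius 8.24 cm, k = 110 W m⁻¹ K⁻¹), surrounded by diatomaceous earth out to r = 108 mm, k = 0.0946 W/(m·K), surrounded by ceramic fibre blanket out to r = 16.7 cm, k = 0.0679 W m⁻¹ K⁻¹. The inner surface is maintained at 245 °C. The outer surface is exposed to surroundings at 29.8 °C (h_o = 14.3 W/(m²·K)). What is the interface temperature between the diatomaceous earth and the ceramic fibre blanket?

T = 182 °C

Resistance network (inner→outer):
  R'_brass = ln(0.0824/0.0700)/(2πk) = 0.1631/(2π·110) = 2.360×10^-4 m·K/W
  R'_diatomaceous earth = ln(0.108/0.0824)/(2πk) = 0.2705/(2π·0.0946) = 0.4552 m·K/W
  R'_ceramic fibre blanket = ln(0.167/0.108)/(2πk) = 0.4359/(2π·0.0679) = 1.022 m·K/W
  R'_conv,out = 1/(2πr h) = 1/(2π·0.167·14.3) = 0.06665 m·K/W
ΣR = 2.360×10^-4 + 0.4552 + 1.022 + 0.06665 = 1.544 m·K/W
Q' = ΔT/ΣR = (245 °C − 29.8 °C)/1.544 = 139.4 W/m
From the inner boundary to the diatomaceous earth/ceramic fibre blanket interface, ΣR_partial = 0.4554 m·K/W.
T_interface = T_in − Q'·ΣR_partial = 245 °C − (139.4)(0.4554) = 182 °C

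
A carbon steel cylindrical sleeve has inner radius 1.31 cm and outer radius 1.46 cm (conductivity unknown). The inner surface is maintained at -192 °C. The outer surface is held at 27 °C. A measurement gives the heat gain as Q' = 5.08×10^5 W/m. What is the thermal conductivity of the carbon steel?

ΣR = ΔT/Q' = |-192 − 27|/5.08×10^5 = 4.311×10^-4 m·K/W
ln(r₂/r₁)/(2πk) = 4.311×10^-4 ⇒ k = 0.1084/(2π·4.311×10^-4) = 40.0 W/m·K

k = 40.0 W/m·K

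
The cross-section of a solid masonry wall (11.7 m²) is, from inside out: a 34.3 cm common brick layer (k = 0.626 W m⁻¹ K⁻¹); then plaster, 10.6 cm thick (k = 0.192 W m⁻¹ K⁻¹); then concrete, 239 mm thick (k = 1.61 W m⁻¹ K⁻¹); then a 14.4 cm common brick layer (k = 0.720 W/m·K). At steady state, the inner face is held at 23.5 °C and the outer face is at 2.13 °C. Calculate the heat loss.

Q = 173 W

Resistance network (inner→outer):
  R_common brick = L/(kA) = 0.343/(0.626·11.7) = 0.04683 K/W
  R_plaster = L/(kA) = 0.106/(0.192·11.7) = 0.04719 K/W
  R_concrete = L/(kA) = 0.239/(1.61·11.7) = 0.01269 K/W
  R_common brick = L/(kA) = 0.144/(0.720·11.7) = 0.01709 K/W
ΣR = 0.04683 + 0.04719 + 0.01269 + 0.01709 = 0.1238 K/W
Q = ΔT/ΣR = (23.5 °C − 2.13 °C)/0.1238 = 173 W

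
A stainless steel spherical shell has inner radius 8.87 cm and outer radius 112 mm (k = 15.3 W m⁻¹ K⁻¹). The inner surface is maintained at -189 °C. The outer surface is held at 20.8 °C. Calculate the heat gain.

Q = 4πk·ΔT/(1/r₁ − 1/r₂) = 4π × 15.3 × 209.8 / (1/0.0887 − 1/0.112) = 17200 W

Q = 17200 W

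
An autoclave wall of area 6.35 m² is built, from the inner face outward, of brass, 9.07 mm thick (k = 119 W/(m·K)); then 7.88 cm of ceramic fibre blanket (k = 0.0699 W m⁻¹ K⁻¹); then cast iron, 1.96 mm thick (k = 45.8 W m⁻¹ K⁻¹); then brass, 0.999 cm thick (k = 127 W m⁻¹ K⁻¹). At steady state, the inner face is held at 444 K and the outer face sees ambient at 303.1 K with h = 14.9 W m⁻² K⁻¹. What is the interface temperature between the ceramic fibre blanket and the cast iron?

T = 311.0 K

Treat each layer as a resistance in series:
  R_brass = L/(kA) = 0.00907/(119·6.35) = 1.200×10^-5 K/W
  R_ceramic fibre blanket = L/(kA) = 0.0788/(0.0699·6.35) = 0.1775 K/W
  R_cast iron = L/(kA) = 0.00196/(45.8·6.35) = 6.739×10^-6 K/W
  R_brass = L/(kA) = 0.00999/(127·6.35) = 1.239×10^-5 K/W
  R_conv,out = 1/(hA) = 1/(14.9·6.35) = 0.01057 K/W
ΣR = 1.200×10^-5 + 0.1775 + 6.739×10^-6 + 1.239×10^-5 + 0.01057 = 0.1881 K/W
Q = ΔT/ΣR = (444 K − 303.1 K)/0.1881 = 749.1 W
From the inner boundary to the ceramic fibre blanket/cast iron interface, ΣR_partial = 0.1775 K/W.
T_interface = T_in − Q·ΣR_partial = 444 K − (749.1)(0.1775) = 311.0 K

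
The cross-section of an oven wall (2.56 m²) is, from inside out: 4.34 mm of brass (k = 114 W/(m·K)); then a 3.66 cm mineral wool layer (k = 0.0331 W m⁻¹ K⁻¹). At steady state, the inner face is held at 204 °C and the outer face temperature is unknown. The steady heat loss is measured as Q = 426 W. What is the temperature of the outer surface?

T_out = 20.0 °C

Sum the resistances:
  R_brass = L/(kA) = 0.00434/(114·2.56) = 1.487×10^-5 K/W
  R_mineral wool = L/(kA) = 0.0366/(0.0331·2.56) = 0.4319 K/W
ΣR = 0.4319 K/W
ΔT = Q·ΣR = 426 × 0.4319 = 184.0 K
Heat flows outward, so T_out = T_in − ΔT = 204 − 184.0 = 20.0 °C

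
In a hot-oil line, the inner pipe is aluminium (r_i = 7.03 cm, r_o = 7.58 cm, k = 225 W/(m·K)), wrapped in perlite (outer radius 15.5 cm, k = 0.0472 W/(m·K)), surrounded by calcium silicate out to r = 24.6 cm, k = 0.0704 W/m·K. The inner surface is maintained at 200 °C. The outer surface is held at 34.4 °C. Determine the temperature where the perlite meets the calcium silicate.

T = 84.4 °C

Resistance network (inner→outer):
  R'_aluminium = ln(0.0758/0.0703)/(2πk) = 0.07533/(2π·225) = 5.328×10^-5 m·K/W
  R'_perlite = ln(0.155/0.0758)/(2πk) = 0.7153/(2π·0.0472) = 2.412 m·K/W
  R'_calcium silicate = ln(0.246/0.155)/(2πk) = 0.4619/(2π·0.0704) = 1.044 m·K/W
ΣR = 5.328×10^-5 + 2.412 + 1.044 = 3.456 m·K/W
Q' = ΔT/ΣR = (200 °C − 34.4 °C)/3.456 = 47.92 W/m
From the inner boundary to the perlite/calcium silicate interface, ΣR_partial = 2.412 m·K/W.
T_interface = T_in − Q'·ΣR_partial = 200 °C − (47.92)(2.412) = 84.4 °C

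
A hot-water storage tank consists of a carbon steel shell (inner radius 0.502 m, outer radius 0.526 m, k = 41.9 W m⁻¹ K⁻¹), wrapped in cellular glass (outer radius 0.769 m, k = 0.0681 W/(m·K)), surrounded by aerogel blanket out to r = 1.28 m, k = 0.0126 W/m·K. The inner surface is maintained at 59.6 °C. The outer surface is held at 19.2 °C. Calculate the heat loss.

Q = 10.1 W

Resistance network (inner→outer):
  R_carbon steel = (1/0.502 − 1/0.526)/(4πk) = 0.09089/(4π·41.9) = 1.726×10^-4 K/W
  R_cellular glass = (1/0.526 − 1/0.769)/(4πk) = 0.6008/(4π·0.0681) = 0.7020 K/W
  R_aerogel blanket = (1/0.769 − 1/1.28)/(4πk) = 0.5191/(4π·0.0126) = 3.279 K/W
ΣR = 1.726×10^-4 + 0.7020 + 3.279 = 3.981 K/W
Q = ΔT/ΣR = (59.6 °C − 19.2 °C)/3.981 = 10.1 W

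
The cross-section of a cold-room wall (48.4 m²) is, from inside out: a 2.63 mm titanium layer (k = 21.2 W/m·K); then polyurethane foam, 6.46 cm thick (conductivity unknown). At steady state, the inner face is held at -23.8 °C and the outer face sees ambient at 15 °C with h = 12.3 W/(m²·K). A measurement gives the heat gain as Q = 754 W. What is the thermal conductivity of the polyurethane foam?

k = 0.0268 W/m·K

ΣR = ΔT/Q = |-23.8 − 15|/754 = 0.05146 K/W
Known resistances:
  R_titanium = L/(kA) = 0.00263/(21.2·48.4) = 2.563×10^-6 K/W
  R_conv,out = 1/(hA) = 1/(12.3·48.4) = 0.001680 K/W
R_polyurethane foam = ΣR − ΣR_known = 0.05146 − 0.001683 = 0.04978 K/W
L/(kA) = 0.04978 ⇒ k = 0.0646/(0.04978·48.4) = 0.0268 W/m·K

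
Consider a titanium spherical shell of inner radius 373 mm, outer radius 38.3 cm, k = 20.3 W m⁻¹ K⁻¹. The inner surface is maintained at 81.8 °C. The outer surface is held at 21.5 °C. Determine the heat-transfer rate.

Q = 220 kW

Q = 4πk·ΔT/(1/r₁ − 1/r₂) = 4π × 20.3 × 60.3 / (1/0.373 − 1/0.383) = 2.20×10^5 W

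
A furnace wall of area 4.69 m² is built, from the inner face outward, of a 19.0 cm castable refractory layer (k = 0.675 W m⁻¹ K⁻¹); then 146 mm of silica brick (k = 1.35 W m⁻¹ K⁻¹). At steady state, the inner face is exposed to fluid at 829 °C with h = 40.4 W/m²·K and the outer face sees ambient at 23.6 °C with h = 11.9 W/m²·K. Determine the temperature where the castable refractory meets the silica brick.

Series thermal resistances, inner to outer:
  R_conv,in = 1/(hA) = 1/(40.4·4.69) = 0.005278 K/W
  R_castable refractory = L/(kA) = 0.190/(0.675·4.69) = 0.06002 K/W
  R_silica brick = L/(kA) = 0.146/(1.35·4.69) = 0.02306 K/W
  R_conv,out = 1/(hA) = 1/(11.9·4.69) = 0.01792 K/W
ΣR = 0.005278 + 0.06002 + 0.02306 + 0.01792 = 0.1063 K/W
Q = ΔT/ΣR = (829 °C − 23.6 °C)/0.1063 = 7577 W
From the inner boundary to the castable refractory/silica brick interface, ΣR_partial = 0.06530 K/W.
T_interface = T_in − Q·ΣR_partial = 829 °C − (7577)(0.06530) = 334 °C

T = 334 °C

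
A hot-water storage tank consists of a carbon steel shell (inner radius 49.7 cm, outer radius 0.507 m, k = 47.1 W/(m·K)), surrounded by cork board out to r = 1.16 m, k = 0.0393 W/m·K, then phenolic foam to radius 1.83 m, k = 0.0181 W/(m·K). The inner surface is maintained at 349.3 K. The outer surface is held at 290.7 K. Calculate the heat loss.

Q = 16.1 W

Treat each layer as a resistance in series:
  R_carbon steel = (1/0.497 − 1/0.507)/(4πk) = 0.03969/(4π·47.1) = 6.705×10^-5 K/W
  R_cork board = (1/0.507 − 1/1.16)/(4πk) = 1.110/(4π·0.0393) = 2.248 K/W
  R_phenolic foam = (1/1.16 − 1/1.83)/(4πk) = 0.3156/(4π·0.0181) = 1.388 K/W
ΣR = 6.705×10^-5 + 2.248 + 1.388 = 3.636 K/W
Q = ΔT/ΣR = (349.3 K − 290.7 K)/3.636 = 16.1 W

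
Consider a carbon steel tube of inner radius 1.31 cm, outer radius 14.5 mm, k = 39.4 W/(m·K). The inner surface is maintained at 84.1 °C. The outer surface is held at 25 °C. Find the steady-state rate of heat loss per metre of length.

Q' = 2πk·ΔT/ln(r₂/r₁) = 2π × 39.4 × 59.1 / ln(0.0145/0.0131) = 1.44×10^5 W/m

Q' = 1.44×10^5 W/m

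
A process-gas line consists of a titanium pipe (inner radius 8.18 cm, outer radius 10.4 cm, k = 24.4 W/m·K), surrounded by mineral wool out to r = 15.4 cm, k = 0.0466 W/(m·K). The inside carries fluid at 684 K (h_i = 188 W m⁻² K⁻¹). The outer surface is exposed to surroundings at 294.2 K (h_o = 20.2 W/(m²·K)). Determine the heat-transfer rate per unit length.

Resistance network (inner→outer):
  R'_conv,in = 1/(2πr h) = 1/(2π·0.0818·188) = 0.01035 m·K/W
  R'_titanium = ln(0.104/0.0818)/(2πk) = 0.2401/(2π·24.4) = 0.001566 m·K/W
  R'_mineral wool = ln(0.154/0.104)/(2πk) = 0.3926/(2π·0.0466) = 1.341 m·K/W
  R'_conv,out = 1/(2πr h) = 1/(2π·0.154·20.2) = 0.05116 m·K/W
ΣR = 0.01035 + 0.001566 + 1.341 + 0.05116 = 1.404 m·K/W
Q' = ΔT/ΣR = (684 K − 294.2 K)/1.404 = 278 W/m

Q' = 278 W/m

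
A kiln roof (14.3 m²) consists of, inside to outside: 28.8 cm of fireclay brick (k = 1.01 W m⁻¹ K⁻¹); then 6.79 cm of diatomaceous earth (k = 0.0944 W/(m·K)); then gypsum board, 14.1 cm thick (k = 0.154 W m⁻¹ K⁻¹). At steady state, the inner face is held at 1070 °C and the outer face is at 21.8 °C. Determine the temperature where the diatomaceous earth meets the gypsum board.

T = 522 °C

Treat each layer as a resistance in series:
  R_fireclay brick = L/(kA) = 0.288/(1.01·14.3) = 0.01994 K/W
  R_diatomaceous earth = L/(kA) = 0.0679/(0.0944·14.3) = 0.05030 K/W
  R_gypsum board = L/(kA) = 0.141/(0.154·14.3) = 0.06403 K/W
ΣR = 0.01994 + 0.05030 + 0.06403 = 0.1343 K/W
Q = ΔT/ΣR = (1070 °C − 21.8 °C)/0.1343 = 7805 W
From the inner boundary to the diatomaceous earth/gypsum board interface, ΣR_partial = 0.07024 K/W.
T_interface = T_in − Q·ΣR_partial = 1070 °C − (7805)(0.07024) = 522 °C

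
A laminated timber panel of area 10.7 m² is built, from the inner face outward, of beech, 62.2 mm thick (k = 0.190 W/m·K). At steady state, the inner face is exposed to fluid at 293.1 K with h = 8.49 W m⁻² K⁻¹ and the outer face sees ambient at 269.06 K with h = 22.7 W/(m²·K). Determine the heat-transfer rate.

Q = 526 W

Treat each layer as a resistance in series:
  R_conv,in = 1/(hA) = 1/(8.49·10.7) = 0.01101 K/W
  R_beech = L/(kA) = 0.0622/(0.190·10.7) = 0.03060 K/W
  R_conv,out = 1/(hA) = 1/(22.7·10.7) = 0.004117 K/W
ΣR = 0.01101 + 0.03060 + 0.004117 = 0.04573 K/W
Q = ΔT/ΣR = (293.1 K − 269.06 K)/0.04573 = 526 W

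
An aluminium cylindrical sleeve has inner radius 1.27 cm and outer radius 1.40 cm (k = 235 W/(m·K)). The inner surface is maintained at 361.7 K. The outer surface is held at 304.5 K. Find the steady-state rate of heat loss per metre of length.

Q' = 8.67×10^5 W/m

Q' = 2πk·ΔT/ln(r₂/r₁) = 2π × 235 × 57.2 / ln(0.0140/0.0127) = 8.67×10^5 W/m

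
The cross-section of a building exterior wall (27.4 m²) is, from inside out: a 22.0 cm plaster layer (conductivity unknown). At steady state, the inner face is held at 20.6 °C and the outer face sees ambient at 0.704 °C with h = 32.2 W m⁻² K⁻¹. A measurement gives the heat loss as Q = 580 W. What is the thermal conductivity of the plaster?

ΣR = ΔT/Q = |20.6 − 0.704|/580 = 0.03430 K/W
Known resistances:
  R_conv,out = 1/(hA) = 1/(32.2·27.4) = 0.001133 K/W
R_plaster = ΣR − ΣR_known = 0.03430 − 0.001133 = 0.03317 K/W
L/(kA) = 0.03317 ⇒ k = 0.220/(0.03317·27.4) = 0.242 W/m·K

k = 0.242 W/m·K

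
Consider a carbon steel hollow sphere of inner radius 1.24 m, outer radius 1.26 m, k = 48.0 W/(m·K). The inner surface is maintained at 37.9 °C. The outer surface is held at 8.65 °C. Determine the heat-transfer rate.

Q = 4πk·ΔT/(1/r₁ − 1/r₂) = 4π × 48.0 × 29.25 / (1/1.24 − 1/1.26) = 1.38×10^6 W

Q = 1.38×10^6 W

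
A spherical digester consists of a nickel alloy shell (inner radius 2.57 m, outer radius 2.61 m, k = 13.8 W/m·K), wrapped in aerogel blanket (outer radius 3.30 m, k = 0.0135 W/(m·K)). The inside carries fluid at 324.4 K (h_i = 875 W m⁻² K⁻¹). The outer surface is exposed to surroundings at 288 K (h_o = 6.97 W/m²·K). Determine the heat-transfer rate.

Series thermal resistances, inner to outer:
  R_conv,in = 1/(4πr²h) = 1/(4π·2.57²·875) = 1.377×10^-5 K/W
  R_nickel alloy = (1/2.57 − 1/2.61)/(4πk) = 0.005963/(4π·13.8) = 3.439×10^-5 K/W
  R_aerogel blanket = (1/2.61 − 1/3.30)/(4πk) = 0.08011/(4π·0.0135) = 0.4722 K/W
  R_conv,out = 1/(4πr²h) = 1/(4π·3.30²·6.97) = 0.001048 K/W
ΣR = 1.377×10^-5 + 3.439×10^-5 + 0.4722 + 0.001048 = 0.4733 K/W
Q = ΔT/ΣR = (324.4 K − 288 K)/0.4733 = 76.9 W

Q = 76.9 W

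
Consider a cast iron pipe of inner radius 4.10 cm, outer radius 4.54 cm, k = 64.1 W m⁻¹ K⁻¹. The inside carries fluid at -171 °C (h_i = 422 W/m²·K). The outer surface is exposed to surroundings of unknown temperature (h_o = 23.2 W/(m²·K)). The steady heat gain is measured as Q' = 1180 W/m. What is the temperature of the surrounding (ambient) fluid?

T_out = 18.5 °C

Sum the resistances:
  R'_conv,in = 1/(2πr h) = 1/(2π·0.0410·422) = 0.009199 m·K/W
  R'_cast iron = ln(0.0454/0.0410)/(2πk) = 0.1019/(2π·64.1) = 2.531×10^-4 m·K/W
  R'_conv,out = 1/(2πr h) = 1/(2π·0.0454·23.2) = 0.1511 m·K/W
ΣR = 0.1606 m·K/W
ΔT = Q'·ΣR = 1180 × 0.1606 = 189.5 K
Heat flows inward, so T_out = T_in + ΔT = -171 + 189.5 = 18.5 °C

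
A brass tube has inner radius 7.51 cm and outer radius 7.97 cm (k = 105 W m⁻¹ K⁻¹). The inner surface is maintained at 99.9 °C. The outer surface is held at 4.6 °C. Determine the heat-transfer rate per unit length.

Q' = 2πk·ΔT/ln(r₂/r₁) = 2π × 105 × 95.3 / ln(0.0797/0.0751) = 1.06×10^6 W/m

Q' = 1.06×10^6 W/m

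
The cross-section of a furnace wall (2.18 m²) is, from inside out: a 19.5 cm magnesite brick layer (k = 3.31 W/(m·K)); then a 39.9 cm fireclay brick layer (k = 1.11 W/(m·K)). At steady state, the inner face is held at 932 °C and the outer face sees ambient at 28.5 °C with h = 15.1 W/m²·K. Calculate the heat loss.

Q = 4.06 kW

Series thermal resistances, inner to outer:
  R_magnesite brick = L/(kA) = 0.195/(3.31·2.18) = 0.02702 K/W
  R_fireclay brick = L/(kA) = 0.399/(1.11·2.18) = 0.1649 K/W
  R_conv,out = 1/(hA) = 1/(15.1·2.18) = 0.03038 K/W
ΣR = 0.02702 + 0.1649 + 0.03038 = 0.2223 K/W
Q = ΔT/ΣR = (932 °C − 28.5 °C)/0.2223 = 4060 W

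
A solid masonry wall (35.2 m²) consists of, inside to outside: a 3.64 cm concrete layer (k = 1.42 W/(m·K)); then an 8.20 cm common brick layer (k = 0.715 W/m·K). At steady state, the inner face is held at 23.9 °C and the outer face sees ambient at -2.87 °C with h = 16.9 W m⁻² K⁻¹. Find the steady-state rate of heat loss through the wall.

Q = 4720 W

Resistance network (inner→outer):
  R_concrete = L/(kA) = 0.0364/(1.42·35.2) = 7.282×10^-4 K/W
  R_common brick = L/(kA) = 0.0820/(0.715·35.2) = 0.003258 K/W
  R_conv,out = 1/(hA) = 1/(16.9·35.2) = 0.001681 K/W
ΣR = 7.282×10^-4 + 0.003258 + 0.001681 = 0.005667 K/W
Q = ΔT/ΣR = (23.9 °C − -2.87 °C)/0.005667 = 4720 W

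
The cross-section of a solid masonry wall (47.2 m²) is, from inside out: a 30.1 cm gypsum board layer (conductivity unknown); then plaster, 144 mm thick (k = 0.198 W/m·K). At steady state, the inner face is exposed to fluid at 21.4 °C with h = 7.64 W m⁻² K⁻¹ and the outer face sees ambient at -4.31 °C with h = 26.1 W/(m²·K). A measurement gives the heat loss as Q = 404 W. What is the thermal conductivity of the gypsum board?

k = 0.143 W/m·K

ΣR = ΔT/Q = |21.4 − -4.31|/404 = 0.06364 K/W
Known resistances:
  R_conv,in = 1/(hA) = 1/(7.64·47.2) = 0.002773 K/W
  R_plaster = L/(kA) = 0.144/(0.198·47.2) = 0.01541 K/W
  R_conv,out = 1/(hA) = 1/(26.1·47.2) = 8.117×10^-4 K/W
R_gypsum board = ΣR − ΣR_known = 0.06364 − 0.01899 = 0.04465 K/W
L/(kA) = 0.04465 ⇒ k = 0.301/(0.04465·47.2) = 0.143 W/m·K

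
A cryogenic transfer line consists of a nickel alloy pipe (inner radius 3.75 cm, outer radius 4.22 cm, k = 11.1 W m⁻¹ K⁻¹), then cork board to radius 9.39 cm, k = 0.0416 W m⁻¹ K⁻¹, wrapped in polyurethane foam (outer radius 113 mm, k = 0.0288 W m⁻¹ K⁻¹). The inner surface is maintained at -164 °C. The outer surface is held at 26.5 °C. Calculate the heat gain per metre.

Series thermal resistances, inner to outer:
  R'_nickel alloy = ln(0.0422/0.0375)/(2πk) = 0.1181/(2π·11.1) = 0.001693 m·K/W
  R'_cork board = ln(0.0939/0.0422)/(2πk) = 0.7998/(2π·0.0416) = 3.060 m·K/W
  R'_polyurethane foam = ln(0.113/0.0939)/(2πk) = 0.1852/(2π·0.0288) = 1.023 m·K/W
ΣR = 0.001693 + 3.060 + 1.023 = 4.085 m·K/W
Q' = ΔT/ΣR = (-164 °C − 26.5 °C)/4.085 = -46.6 W/m
(Negative Q' ⇒ heat flows inward; heat gain = 46.6 W/m.)

Q' = 46.6 W/m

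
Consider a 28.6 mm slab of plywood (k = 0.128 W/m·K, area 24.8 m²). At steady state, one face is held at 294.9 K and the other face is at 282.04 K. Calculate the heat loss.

Q = kA·ΔT/L = 0.128 × 24.8 × |294.9 K − 282.04 K| / 0.0286 = 1430 W

Q = 1430 W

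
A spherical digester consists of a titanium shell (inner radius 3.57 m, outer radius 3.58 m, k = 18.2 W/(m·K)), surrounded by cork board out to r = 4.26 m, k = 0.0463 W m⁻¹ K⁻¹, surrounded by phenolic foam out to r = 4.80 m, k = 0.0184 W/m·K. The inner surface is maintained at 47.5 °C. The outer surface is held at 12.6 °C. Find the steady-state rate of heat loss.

Q = 183 W

Treat each layer as a resistance in series:
  R_titanium = (1/3.57 − 1/3.58)/(4πk) = 7.824×10^-4/(4π·18.2) = 3.421×10^-6 K/W
  R_cork board = (1/3.58 − 1/4.26)/(4πk) = 0.04459/(4π·0.0463) = 0.07663 K/W
  R_phenolic foam = (1/4.26 − 1/4.80)/(4πk) = 0.02641/(4π·0.0184) = 0.1142 K/W
ΣR = 3.421×10^-6 + 0.07663 + 0.1142 = 0.1908 K/W
Q = ΔT/ΣR = (47.5 °C − 12.6 °C)/0.1908 = 183 W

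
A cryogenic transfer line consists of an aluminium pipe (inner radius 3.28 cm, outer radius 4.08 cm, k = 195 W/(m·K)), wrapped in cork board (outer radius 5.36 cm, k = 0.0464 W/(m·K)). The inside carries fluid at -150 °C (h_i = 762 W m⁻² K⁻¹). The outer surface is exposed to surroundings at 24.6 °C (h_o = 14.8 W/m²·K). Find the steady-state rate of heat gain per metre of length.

Q' = 153 W/m

Treat each layer as a resistance in series:
  R'_conv,in = 1/(2πr h) = 1/(2π·0.0328·762) = 0.006368 m·K/W
  R'_aluminium = ln(0.0408/0.0328)/(2πk) = 0.2183/(2π·195) = 1.781×10^-4 m·K/W
  R'_cork board = ln(0.0536/0.0408)/(2πk) = 0.2729/(2π·0.0464) = 0.9360 m·K/W
  R'_conv,out = 1/(2πr h) = 1/(2π·0.0536·14.8) = 0.2006 m·K/W
ΣR = 0.006368 + 1.781×10^-4 + 0.9360 + 0.2006 = 1.143 m·K/W
Q' = ΔT/ΣR = (-150 °C − 24.6 °C)/1.143 = -153 W/m
(Negative Q' ⇒ heat flows inward; heat gain = 153 W/m.)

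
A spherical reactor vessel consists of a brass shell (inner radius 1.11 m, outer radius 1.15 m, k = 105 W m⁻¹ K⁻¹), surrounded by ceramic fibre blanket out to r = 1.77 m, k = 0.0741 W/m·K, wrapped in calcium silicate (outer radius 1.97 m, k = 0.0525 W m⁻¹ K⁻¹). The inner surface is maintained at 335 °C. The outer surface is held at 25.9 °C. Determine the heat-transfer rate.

Q = 746 W

Treat each layer as a resistance in series:
  R_brass = (1/1.11 − 1/1.15)/(4πk) = 0.03134/(4π·105) = 2.375×10^-5 K/W
  R_ceramic fibre blanket = (1/1.15 − 1/1.77)/(4πk) = 0.3046/(4π·0.0741) = 0.3271 K/W
  R_calcium silicate = (1/1.77 − 1/1.97)/(4πk) = 0.05736/(4π·0.0525) = 0.08694 K/W
ΣR = 2.375×10^-5 + 0.3271 + 0.08694 = 0.4141 K/W
Q = ΔT/ΣR = (335 °C − 25.9 °C)/0.4141 = 746 W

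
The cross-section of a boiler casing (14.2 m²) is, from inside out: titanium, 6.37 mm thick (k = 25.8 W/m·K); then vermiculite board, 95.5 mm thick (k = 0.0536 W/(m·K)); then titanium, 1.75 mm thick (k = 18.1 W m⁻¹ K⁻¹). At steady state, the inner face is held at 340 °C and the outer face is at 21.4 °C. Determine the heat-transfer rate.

Treat each layer as a resistance in series:
  R_titanium = L/(kA) = 0.00637/(25.8·14.2) = 1.739×10^-5 K/W
  R_vermiculite board = L/(kA) = 0.0955/(0.0536·14.2) = 0.1255 K/W
  R_titanium = L/(kA) = 0.00175/(18.1·14.2) = 6.809×10^-6 K/W
ΣR = 1.739×10^-5 + 0.1255 + 6.809×10^-6 = 0.1255 K/W
Q = ΔT/ΣR = (340 °C − 21.4 °C)/0.1255 = 2540 W

Q = 2540 W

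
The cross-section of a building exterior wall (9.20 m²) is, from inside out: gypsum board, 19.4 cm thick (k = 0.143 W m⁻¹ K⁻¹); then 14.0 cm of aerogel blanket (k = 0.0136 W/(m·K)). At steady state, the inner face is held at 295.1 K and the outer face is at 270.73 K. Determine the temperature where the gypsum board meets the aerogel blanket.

T = 292.3 K

Treat each layer as a resistance in series:
  R_gypsum board = L/(kA) = 0.194/(0.143·9.20) = 0.1475 K/W
  R_aerogel blanket = L/(kA) = 0.140/(0.0136·9.20) = 1.119 K/W
ΣR = 0.1475 + 1.119 = 1.266 K/W
Q = ΔT/ΣR = (295.1 K − 270.73 K)/1.266 = 19.25 W
From the inner boundary to the gypsum board/aerogel blanket interface, ΣR_partial = 0.1475 K/W.
T_interface = T_in − Q·ΣR_partial = 295.1 K − (19.25)(0.1475) = 292.3 K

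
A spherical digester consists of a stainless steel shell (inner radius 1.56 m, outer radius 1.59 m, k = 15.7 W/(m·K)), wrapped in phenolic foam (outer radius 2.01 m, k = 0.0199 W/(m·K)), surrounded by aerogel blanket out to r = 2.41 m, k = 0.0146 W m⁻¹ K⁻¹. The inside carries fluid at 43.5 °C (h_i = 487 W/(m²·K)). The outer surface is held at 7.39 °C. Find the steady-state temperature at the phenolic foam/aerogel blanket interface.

Treat each layer as a resistance in series:
  R_conv,in = 1/(4πr²h) = 1/(4π·1.56²·487) = 6.714×10^-5 K/W
  R_stainless steel = (1/1.56 − 1/1.59)/(4πk) = 0.01209/(4π·15.7) = 6.130×10^-5 K/W
  R_phenolic foam = (1/1.59 − 1/2.01)/(4πk) = 0.1314/(4π·0.0199) = 0.5255 K/W
  R_aerogel blanket = (1/2.01 − 1/2.41)/(4πk) = 0.08257/(4π·0.0146) = 0.4501 K/W
ΣR = 6.714×10^-5 + 6.130×10^-5 + 0.5255 + 0.4501 = 0.9757 K/W
Q = ΔT/ΣR = (43.5 °C − 7.39 °C)/0.9757 = 37.01 W
From the inner boundary to the phenolic foam/aerogel blanket interface, ΣR_partial = 0.5256 K/W.
T_interface = T_in − Q·ΣR_partial = 43.5 °C − (37.01)(0.5256) = 24.0 °C

T = 24.0 °C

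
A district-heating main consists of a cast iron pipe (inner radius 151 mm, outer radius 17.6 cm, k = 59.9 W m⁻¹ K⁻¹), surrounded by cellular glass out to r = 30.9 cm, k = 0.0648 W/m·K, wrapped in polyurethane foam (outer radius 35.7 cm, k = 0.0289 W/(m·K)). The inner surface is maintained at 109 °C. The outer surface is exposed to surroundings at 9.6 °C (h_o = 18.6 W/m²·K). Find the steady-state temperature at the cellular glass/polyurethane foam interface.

Series thermal resistances, inner to outer:
  R'_cast iron = ln(0.176/0.151)/(2πk) = 0.1532/(2π·59.9) = 4.071×10^-4 m·K/W
  R'_cellular glass = ln(0.309/0.176)/(2πk) = 0.5629/(2π·0.0648) = 1.382 m·K/W
  R'_polyurethane foam = ln(0.357/0.309)/(2πk) = 0.1444/(2π·0.0289) = 0.7952 m·K/W
  R'_conv,out = 1/(2πr h) = 1/(2π·0.357·18.6) = 0.02397 m·K/W
ΣR = 4.071×10^-4 + 1.382 + 0.7952 + 0.02397 = 2.202 m·K/W
Q' = ΔT/ΣR = (109 °C − 9.6 °C)/2.202 = 45.14 W/m
From the inner boundary to the cellular glass/polyurethane foam interface, ΣR_partial = 1.382 m·K/W.
T_interface = T_in − Q'·ΣR_partial = 109 °C − (45.14)(1.382) = 46.6 °C

T = 46.6 °C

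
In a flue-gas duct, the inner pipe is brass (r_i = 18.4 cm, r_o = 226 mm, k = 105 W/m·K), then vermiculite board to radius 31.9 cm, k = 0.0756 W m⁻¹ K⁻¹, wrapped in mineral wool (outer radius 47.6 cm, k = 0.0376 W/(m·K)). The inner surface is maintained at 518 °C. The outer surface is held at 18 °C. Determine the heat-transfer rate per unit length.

Q' = 207 W/m

Treat each layer as a resistance in series:
  R'_brass = ln(0.226/0.184)/(2πk) = 0.2056/(2π·105) = 3.116×10^-4 m·K/W
  R'_vermiculite board = ln(0.319/0.226)/(2πk) = 0.3447/(2π·0.0756) = 0.7256 m·K/W
  R'_mineral wool = ln(0.476/0.319)/(2πk) = 0.4002/(2π·0.0376) = 1.694 m·K/W
ΣR = 3.116×10^-4 + 0.7256 + 1.694 = 2.420 m·K/W
Q' = ΔT/ΣR = (518 °C − 18 °C)/2.420 = 207 W/m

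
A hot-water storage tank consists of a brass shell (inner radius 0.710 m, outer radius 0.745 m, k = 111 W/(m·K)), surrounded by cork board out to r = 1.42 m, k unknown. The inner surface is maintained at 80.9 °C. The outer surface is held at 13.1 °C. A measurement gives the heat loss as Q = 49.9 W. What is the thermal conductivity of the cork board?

ΣR = ΔT/Q = |80.9 − 13.1|/49.9 = 1.359 K/W
Known resistances:
  R_brass = (1/0.710 − 1/0.745)/(4πk) = 0.06617/(4π·111) = 4.744×10^-5 K/W
R_cork board = ΣR − ΣR_known = 1.359 − 4.744×10^-5 = 1.359 K/W
(1/r₁−1/r₂)/(4πk) = 1.359 ⇒ k = 0.6381/(4π·1.359) = 0.0374 W/m·K

k = 0.0374 W/m·K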